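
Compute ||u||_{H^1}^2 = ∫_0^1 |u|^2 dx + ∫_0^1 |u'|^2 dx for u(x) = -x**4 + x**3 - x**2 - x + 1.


||u||_{H^1}^2 = 6269/1260

The H^1 norm (squared) on an interval (0, L) is
  ||u||_{H^1}^2 = ∫_0^L u(x)^2 dx + ∫_0^L u'(x)^2 dx.
Compute u'(x) = -4*x**3 + 3*x**2 - 2*x - 1.
Then u(x)^2 = x**8 - 2*x**7 + 3*x**6 - 3*x**4 + 4*x**3 - x**2 - 2*x + 1 and u'(x)^2 = 16*x**6 - 24*x**5 + 25*x**4 - 4*x**3 - 2*x**2 + 4*x + 1.
Integrate each monomial from 0 to 1 using ∫_0^1 c·x^n dx = c·1^(n+1)/(n+1):
  ∫_0^1 u(x)^2 dx = ∫_0^1 (x^8 - 2*x^7 + 3*x^6 - 3*x^4 + 4*x^3 - x^2 - 2*x + 1) dx. Term by term:
    ∫_0^1 x^8 dx = 1/9;  ∫_0^1 -2*x^7 dx = -1/4;  ∫_0^1 3*x^6 dx = 3/7;
    ∫_0^1 -3*x^4 dx = -3/5;  ∫_0^1 4*x^3 dx = 1;  ∫_0^1 -x^2 dx = -1/3;
    ∫_0^1 -2*x dx = -1;  ∫_0^1 1 dx = 1.
  Sum: 1/9 − 1/4 + 3/7 − 3/5 + 1 − 1/3 − 1 + 1 = 449/1260.
  ∫_0^1 u'(x)^2 dx = ∫_0^1 (16*x^6 - 24*x^5 + 25*x^4 - 4*x^3 - 2*x^2 + 4*x + 1) dx. Term by term:
    ∫_0^1 16*x^6 dx = 16/7;  ∫_0^1 -24*x^5 dx = -4;  ∫_0^1 25*x^4 dx = 5;
    ∫_0^1 -4*x^3 dx = -1;  ∫_0^1 -2*x^2 dx = -2/3;  ∫_0^1 4*x dx = 2;
    ∫_0^1 1 dx = 1.
  Sum: 16/7 − 4 + 5 − 1 − 2/3 + 2 + 1 = 97/21.
Adding: ||u||_{H^1}^2 = 449/1260 + 97/21 = 6269/1260.


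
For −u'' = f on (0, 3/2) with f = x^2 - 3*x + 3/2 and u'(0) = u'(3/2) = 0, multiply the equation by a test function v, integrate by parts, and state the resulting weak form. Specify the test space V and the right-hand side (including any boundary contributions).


V = H^1(0, 3/2) (no boundary constraint on v; u is determined up to an additive constant); weak form: ∫_0^3/2 u'v' dx = ∫_0^3/2 (x^2 - 3*x + 3/2) v dx for all v ∈ V.

Multiply both sides by a test function v and integrate from 0 to 3/2:
  ∫_0^3/2 −u''(x) v(x) dx = ∫_0^3/2 f(x) v(x) dx.
Integrate the LHS by parts once:
  ∫_0^3/2 −u'' v dx = −[u'(x) v(x)]_0^3/2 + ∫_0^3/2 u'(x) v'(x) dx.
Thus ∫_0^3/2 u'(x) v'(x) dx = ∫_0^3/2 f(x) v(x) dx + [u'(x) v(x)]_0^3/2.
Choose V so that boundary terms are either known or forced to vanish.
u has homogeneous Neumann: u'(0) = u'(3/2) = 0. So [u' v]_0^3/2 = 0·v(3/2) − 0·v(0) = 0 for any v; take V = H^1(0, 3/2).
Weak formulation: find u (satisfying any essential BC) such that ∫_0^3/2 u'(x) v'(x) dx = ∫_0^3/2 f v dx for all v ∈ V (homogeneous Neumann, so boundary terms vanish).
Substituting f(x) = x^2 - 3*x + 3/2, the right-hand side is ∫_0^3/2 (x^2 - 3*x + 3/2) v dx.
Compatibility check (pure Neumann): taking v ≡ 1 ∈ V gives 0 = ∫_0^3/2 f dx + (0) − (0), i.e. ∫_0^3/2 f dx must equal u'(0) − u'(3/2) = 0. Indeed ∫_0^3/2 (x^2 - 3*x + 3/2) dx = 0, so the data are compatible. The solution is then unique only up to an additive constant (fix it e.g. by requiring ∫_0^3/2 u dx = 0).


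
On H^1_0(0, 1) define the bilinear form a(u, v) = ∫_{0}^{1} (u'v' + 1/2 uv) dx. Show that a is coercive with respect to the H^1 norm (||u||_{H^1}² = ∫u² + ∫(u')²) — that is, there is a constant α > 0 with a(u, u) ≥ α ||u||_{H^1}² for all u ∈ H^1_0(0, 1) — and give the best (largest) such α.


α = (1/2 + π^2)/(1 + π^2)

Coercivity of a(·,·) on H^1_0(0, 1) means a(u, u) ≥ α ||u||_{H^1}² for every u ∈ H^1_0.
The interval has length L = 1, and Poincaré/coercivity depend only on L. Here a(u, u) = ∫(u')² + (1/2)·∫u².
Here 0 < c = 1/2 < 1. The condition a(u,u) ≥ α||u||_{H^1}² reads (1−α)∫(u')² ≥ (α−c)∫u². Any admissible α is ≤ 1 (rapidly oscillating u have ∫u²/∫(u')² → 0), and α = 1 would force 0 ≥ (1−c)∫u², impossible since c < 1; so 1−α > 0. By the sharp Poincaré inequality on H^1_0 of an interval of length L, ∫(u')² ≥ (π/L)²∫u² with equality for the first sine mode sin(π(x−x₀)/L) (x₀ the left endpoint), so the inequality holds for all u iff (1−α)(π/L)² ≥ α − c, i.e. α ≤ ((π/L)² + c)/((π/L)² + 1) = (1 + c(L/π)²)/(1 + (L/π)²). With (π/L)² = π^2 and c = 1/2, the largest admissible constant is α = ((π/L)² + c)/((π/L)² + 1).
Simplifying, α = (1/2 + π^2)/(1 + π^2).


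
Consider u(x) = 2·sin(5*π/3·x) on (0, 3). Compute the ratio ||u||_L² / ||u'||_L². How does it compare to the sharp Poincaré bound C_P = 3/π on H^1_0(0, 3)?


||u||_L² / ||u'||_L² = 3/(5*π) < C_P = 3/π.

u(x) = 2·sin(5*π/3·x), so u'(x) = 10*π*cos(5*π*x/3)/3.
Writing u(x) = A·sin(kπx/L) with A = 2 and k = 5, use ∫_0^L sin²(kπx/L) dx = L/2 and ∫_0^L cos²(kπx/L) dx = L/2.
u² = 4·sin²(5*π/3·x) and (u')² = 100*π^2/9·cos²(5*π/3·x), and each of sin², cos² integrates to L/2 = 3/2 over (0, 3).
∫_0^3 u² dx = 6, so ||u||_L² = sqrt(6).
∫_0^3 (u')² dx = 50*π^2/3, so ||u'||_L² = 5*sqrt(6)*π/3.
Ratio ||u||_L² / ||u'||_L² = 3/(5*π).
Sharp Poincaré constant on H^1_0(0, 3) is C_P = L/π = 3/π, achieved by sin(π/3·x).
This is the k = 5 harmonic; the ratio L/(kπ) is strictly less than C_P = L/π, consistent with the sharp inequality ||u||_L² ≤ C_P ||u'||_L².


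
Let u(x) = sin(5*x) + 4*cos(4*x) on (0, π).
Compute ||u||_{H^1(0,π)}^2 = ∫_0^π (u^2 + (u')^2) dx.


||u||_{H^1(0,π)}^2 = 1360/9 + 149*π

u'(x) = -16*sin(4*x) + 5*cos(5*x).
Expand u² and (u')² and integrate term by term on (0, π), using: for integers n ≥ 1, ∫_0^π sin²(nx) dx = ∫_0^π cos²(nx) dx = π/2; for n ≠ n', ∫_0^π sin(nx)sin(n'x) dx = ∫_0^π cos(nx)cos(n'x) dx = 0; and by product-to-sum, ∫_0^π sin(nx)cos(n'x) dx = ½∫_0^π [sin((n+n')x) + sin((n−n')x)] dx, which is 0 when n+n' is even and 2n/(n²−n'²) when n+n' is odd (it need not vanish on (0, π)).
  u² squared terms: (4)²·∫cos(4x)² dx = 16·π/2 = 8*π;  (1)²·∫sin(5x)² dx = 1·π/2 = π/2.
  u² cross terms: 2·(4)·(1)·∫cos(4x)·sin(5x) dx = 8·(10/9) = 80/9.
  So ∫_0^π u² dx = 8*π + π/2 + 80/9 = 80/9 + 17*π/2.
  (u')² squared terms: (-16)²·∫sin(4x)² dx = 256·π/2 = 128*π;  (5)²·∫cos(5x)² dx = 25·π/2 = 25*π/2.
  (u')² cross terms: 2·(-16)·(5)·∫sin(4x)·cos(5x) dx = -160·(-8/9) = 1280/9.
  So ∫_0^π (u')² dx = 128*π + 25*π/2 + 1280/9 = 1280/9 + 281*π/2.
||u||_{H^1}^2 = (80/9 + 17*π/2) + (1280/9 + 281*π/2) = 1360/9 + 149*π.


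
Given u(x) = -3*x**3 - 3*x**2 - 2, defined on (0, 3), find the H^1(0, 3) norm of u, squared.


||u||_{H^1}^2 = 85728/7

The H^1 norm (squared) on an interval (0, L) is
  ||u||_{H^1}^2 = ∫_0^L u(x)^2 dx + ∫_0^L u'(x)^2 dx.
Compute u'(x) = -9*x**2 - 6*x.
Then u(x)^2 = 9*x**6 + 18*x**5 + 9*x**4 + 12*x**3 + 12*x**2 + 4 and u'(x)^2 = 81*x**4 + 108*x**3 + 36*x**2.
Integrate each monomial from 0 to 3 using ∫_0^3 c·x^n dx = c·3^(n+1)/(n+1):
  ∫_0^3 u(x)^2 dx = ∫_0^3 (9*x^6 + 18*x^5 + 9*x^4 + 12*x^3 + 12*x^2 + 4) dx. Term by term:
    ∫_0^3 9*x^6 dx = 19683/7;  ∫_0^3 18*x^5 dx = 2187;  ∫_0^3 9*x^4 dx = 2187/5;
    ∫_0^3 12*x^3 dx = 243;  ∫_0^3 12*x^2 dx = 108;  ∫_0^3 4 dx = 12.
  Sum: 19683/7 + 2187 + 2187/5 + 243 + 108 + 12 = 202974/35.
  ∫_0^3 u'(x)^2 dx = ∫_0^3 (81*x^4 + 108*x^3 + 36*x^2) dx. Term by term:
    ∫_0^3 81*x^4 dx = 19683/5;  ∫_0^3 108*x^3 dx = 2187;  ∫_0^3 36*x^2 dx = 324.
  Sum: 19683/5 + 2187 + 324 = 32238/5.
Adding: ||u||_{H^1}^2 = 202974/35 + 32238/5 = 85728/7.


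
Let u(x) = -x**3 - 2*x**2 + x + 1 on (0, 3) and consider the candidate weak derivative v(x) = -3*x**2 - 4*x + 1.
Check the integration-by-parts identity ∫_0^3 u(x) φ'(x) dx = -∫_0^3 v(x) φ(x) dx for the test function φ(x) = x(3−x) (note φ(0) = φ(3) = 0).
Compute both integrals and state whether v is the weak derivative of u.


LHS = 1179/20, RHS = 1179/20. Yes, v = u' weakly.

u(x) = -x**3 - 2*x**2 + x + 1, classical derivative u'(x) = -3*x**2 - 4*x + 1.
φ(x) = x(3−x), so φ'(x) = 3 - 2*x.
Note φ(0) = φ(3) = 0, so the boundary term u·φ vanishes.
LHS = ∫_0^3 u(x) φ'(x) dx = ∫_0^3 (2*x^4 + x^3 - 8*x^2 + x + 3) dx. Term by term:
  ∫_0^3 2*x^4 dx = 486/5;  ∫_0^3 x^3 dx = 81/4;  ∫_0^3 -8*x^2 dx = -72;
  ∫_0^3 x dx = 9/2;  ∫_0^3 3 dx = 9.
Sum: 486/5 + 81/4 − 72 + 9/2 + 9 = 1179/20.
So LHS = 1179/20.
∫_0^3 v(x) φ(x) dx = ∫_0^3 (3*x^4 - 5*x^3 - 13*x^2 + 3*x) dx. Term by term:
  ∫_0^3 3*x^4 dx = 729/5;  ∫_0^3 -5*x^3 dx = -405/4;  ∫_0^3 -13*x^2 dx = -117;
  ∫_0^3 3*x dx = 27/2.
Sum: 729/5 − 405/4 − 117 + 27/2 = -1179/20.
So RHS = -∫_0^3 v(x) φ(x) dx = 1179/20.
LHS = RHS, so the identity holds for this test φ.
Moreover u is smooth here and v(x) = u'(x) = -3*x**2 - 4*x + 1 pointwise, so the identity holds for every test function. Hence v is the weak derivative of u.


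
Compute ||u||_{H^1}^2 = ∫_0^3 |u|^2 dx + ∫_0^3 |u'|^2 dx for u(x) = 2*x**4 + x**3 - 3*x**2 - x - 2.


||u||_{H^1}^2 = 993612/35

The H^1 norm (squared) on an interval (0, L) is
  ||u||_{H^1}^2 = ∫_0^L u(x)^2 dx + ∫_0^L u'(x)^2 dx.
Compute u'(x) = 8*x**3 + 3*x**2 - 6*x - 1.
Then u(x)^2 = 4*x**8 + 4*x**7 - 11*x**6 - 10*x**5 - x**4 + 2*x**3 + 13*x**2 + 4*x + 4 and u'(x)^2 = 64*x**6 + 48*x**5 - 87*x**4 - 52*x**3 + 30*x**2 + 12*x + 1.
Integrate each monomial from 0 to 3 using ∫_0^3 c·x^n dx = c·3^(n+1)/(n+1):
  ∫_0^3 u(x)^2 dx = ∫_0^3 (4*x^8 + 4*x^7 - 11*x^6 - 10*x^5 - x^4 + 2*x^3 + 13*x^2 + 4*x + 4) dx. Term by term:
    ∫_0^3 4*x^8 dx = 8748;  ∫_0^3 4*x^7 dx = 6561/2;  ∫_0^3 -11*x^6 dx = -24057/7;
    ∫_0^3 -10*x^5 dx = -1215;  ∫_0^3 -x^4 dx = -243/5;  ∫_0^3 2*x^3 dx = 81/2;
    ∫_0^3 13*x^2 dx = 117;  ∫_0^3 4*x dx = 18;  ∫_0^3 4 dx = 12.
  Sum: 8748 + 6561/2 − 24057/7 − 1215 − 243/5 + 81/2 + 117 + 18 + 12 = 263049/35.
  ∫_0^3 u'(x)^2 dx = ∫_0^3 (64*x^6 + 48*x^5 - 87*x^4 - 52*x^3 + 30*x^2 + 12*x + 1) dx. Term by term:
    ∫_0^3 64*x^6 dx = 139968/7;  ∫_0^3 48*x^5 dx = 5832;  ∫_0^3 -87*x^4 dx = -21141/5;
    ∫_0^3 -52*x^3 dx = -1053;  ∫_0^3 30*x^2 dx = 270;  ∫_0^3 12*x dx = 54;
    ∫_0^3 1 dx = 3.
  Sum: 139968/7 + 5832 − 21141/5 − 1053 + 270 + 54 + 3 = 730563/35.
Adding: ||u||_{H^1}^2 = 263049/35 + 730563/35 = 993612/35.


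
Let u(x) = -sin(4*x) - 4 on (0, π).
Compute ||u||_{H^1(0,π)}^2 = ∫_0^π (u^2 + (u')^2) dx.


||u||_{H^1(0,π)}^2 = 49*π/2

u'(x) = -4*cos(4*x).
Expand u² and (u')² and integrate term by term on (0, π), using: for integers n ≥ 1, ∫_0^π sin²(nx) dx = ∫_0^π cos²(nx) dx = π/2; for n ≠ n', ∫_0^π sin(nx)sin(n'x) dx = ∫_0^π cos(nx)cos(n'x) dx = 0; and by product-to-sum, ∫_0^π sin(nx)cos(n'x) dx = ½∫_0^π [sin((n+n')x) + sin((n−n')x)] dx, which is 0 when n+n' is even and 2n/(n²−n'²) when n+n' is odd (it need not vanish on (0, π)). For the constant mode: ∫_0^π 1 dx = π, ∫_0^π cos(nx) dx = 0, ∫_0^π sin(nx) dx = (1−(−1)^n)/n.
  u² squared terms: (-4)²·∫1 dx = 16·π = 16*π;  (-1)²·∫sin(4x)² dx = 1·π/2 = π/2.
  u² cross terms: 2·(-4)·(-1)·∫1·sin(4x) dx = 8·(0) = 0.
  So ∫_0^π u² dx = 16*π + π/2 + 0 = 33*π/2.
  (u')² squared terms: (-4)²·∫cos(4x)² dx = 16·π/2 = 8*π.
  So ∫_0^π (u')² dx = 8*π.
||u||_{H^1}^2 = (33*π/2) + (8*π) = 49*π/2.


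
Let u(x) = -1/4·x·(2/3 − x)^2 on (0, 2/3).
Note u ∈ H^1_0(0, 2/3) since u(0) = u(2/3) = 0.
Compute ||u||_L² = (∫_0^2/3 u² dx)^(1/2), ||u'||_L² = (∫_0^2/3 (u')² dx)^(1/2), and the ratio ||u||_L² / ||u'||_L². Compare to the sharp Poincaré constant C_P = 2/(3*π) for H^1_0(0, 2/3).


||u||_L² / ||u'||_L² = sqrt(14)/21 < C_P = 2/(3*π).

u(x) = -1/4·x·(2/3 − x)^2, so u'(x) = (2 - 9*x)*(3*x - 2)/36.
u(x) = -1/4·x·(2/3 − x)^2 vanishes at x = 0 and x = 2/3, so u ∈ H^1_0(0, 2/3). Differentiate via the product rule and integrate the resulting polynomials term by term.
  ∫_0^2/3 u² dx = ∫_0^2/3 (x^6/16 - x^5/6 + x^4/6 - 2*x^3/27 + x^2/81) dx. Term by term:
    ∫_0^2/3 x^6/16 dx = 8/15309;  ∫_0^2/3 -x^5/6 dx = -16/6561;  ∫_0^2/3 x^4/6 dx = 16/3645;
    ∫_0^2/3 -2*x^3/27 dx = -8/2187;  ∫_0^2/3 x^2/81 dx = 8/6561.
  Sum: 8/15309 − 16/6561 + 16/3645 − 8/2187 + 8/6561 = 8/229635.
  ∫_0^2/3 (u')² dx = ∫_0^2/3 (9*x^4/16 - x^3 + 11*x^2/18 - 4*x/27 + 1/81) dx. Term by term:
    ∫_0^2/3 9*x^4/16 dx = 2/135;  ∫_0^2/3 -x^3 dx = -4/81;  ∫_0^2/3 11*x^2/18 dx = 44/729;
    ∫_0^2/3 -4*x/27 dx = -8/243;  ∫_0^2/3 1/81 dx = 2/243.
  Sum: 2/135 − 4/81 + 44/729 − 8/243 + 2/243 = 4/3645.
∫_0^2/3 u² dx = 8/229635, so ||u||_L² = 2*sqrt(70)/2835.
∫_0^2/3 (u')² dx = 4/3645, so ||u'||_L² = 2*sqrt(5)/135.
Ratio ||u||_L² / ||u'||_L² = sqrt(14)/21.
Sharp Poincaré constant on H^1_0(0, 2/3) is C_P = L/π = 2/(3*π), achieved by sin(3*π/2·x).
A polynomial bump cannot attain the sharp Poincaré constant (only the first sine eigenfunction does), so the ratio is strictly less than C_P, consistent with ||u||_L² ≤ C_P ||u'||_L².


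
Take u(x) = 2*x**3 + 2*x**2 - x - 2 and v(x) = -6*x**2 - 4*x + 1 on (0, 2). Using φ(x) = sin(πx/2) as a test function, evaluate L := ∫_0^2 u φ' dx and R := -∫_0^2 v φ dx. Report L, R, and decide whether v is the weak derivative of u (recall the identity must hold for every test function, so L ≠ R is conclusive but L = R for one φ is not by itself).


LHS = -60/π + 192/π^3, RHS = -192/π^3 + 60/π. No, v is not the weak derivative of u.

u(x) = 2*x**3 + 2*x**2 - x - 2, classical derivative u'(x) = 6*x**2 + 4*x - 1.
φ(x) = sin(πx/2), so φ'(x) = π*cos(π*x/2)/2.
Note φ(0) = φ(2) = 0, so the boundary term u·φ vanishes.
LHS = ∫_0^2 u(x) φ'(x) dx = ∫_0^2 (π*x^3*cos(π*x/2) + π*x^2*cos(π*x/2) - π*x*cos(π*x/2)/2 - π*cos(π*x/2)) dx. Term by term:
  ∫_0^2 -π*cos(π*x/2) dx = 0;  ∫_0^2 π*x^2*cos(π*x/2) dx = -16/π;  ∫_0^2 π*x^3*cos(π*x/2) dx = -48/π + 192/π^3;
  ∫_0^2 -π*x*cos(π*x/2)/2 dx = 4/π.
Sum: 0 − 16/π + -48/π + 192/π^3 + 4/π = -60/π + 192/π^3.
So LHS = -60/π + 192/π^3.
∫_0^2 v(x) φ(x) dx = ∫_0^2 (-6*x^2*sin(π*x/2) - 4*x*sin(π*x/2) + sin(π*x/2)) dx. Term by term:
  ∫_0^2 -6*x^2*sin(π*x/2) dx = -48/π + 192/π^3;  ∫_0^2 -4*x*sin(π*x/2) dx = -16/π;  ∫_0^2 sin(π*x/2) dx = 4/π.
Sum: -48/π + 192/π^3 − 16/π + 4/π = -60/π + 192/π^3.
So RHS = -∫_0^2 v(x) φ(x) dx = -192/π^3 + 60/π.
LHS − RHS = -120/π + 384/π^3 ≠ 0, so the identity fails.
(For a valid weak derivative the identity must hold for EVERY test function, in particular this one. The failure shows v is NOT the weak derivative of u.)
Correct weak derivative would be u'(x) = 6*x**2 + 4*x - 1.


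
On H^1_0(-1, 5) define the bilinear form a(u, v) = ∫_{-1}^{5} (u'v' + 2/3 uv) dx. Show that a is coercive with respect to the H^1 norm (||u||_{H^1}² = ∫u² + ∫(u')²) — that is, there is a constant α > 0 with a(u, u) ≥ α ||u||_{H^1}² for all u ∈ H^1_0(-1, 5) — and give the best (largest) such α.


α = (π^2 + 24)/(π^2 + 36)

Coercivity of a(·,·) on H^1_0(-1, 5) means a(u, u) ≥ α ||u||_{H^1}² for every u ∈ H^1_0.
The interval has length L = 6, and Poincaré/coercivity depend only on L. Here a(u, u) = ∫(u')² + (2/3)·∫u².
Here 0 < c = 2/3 < 1. The condition a(u,u) ≥ α||u||_{H^1}² reads (1−α)∫(u')² ≥ (α−c)∫u². Any admissible α is ≤ 1 (rapidly oscillating u have ∫u²/∫(u')² → 0), and α = 1 would force 0 ≥ (1−c)∫u², impossible since c < 1; so 1−α > 0. By the sharp Poincaré inequality on H^1_0 of an interval of length L, ∫(u')² ≥ (π/L)²∫u² with equality for the first sine mode sin(π(x−x₀)/L) (x₀ the left endpoint), so the inequality holds for all u iff (1−α)(π/L)² ≥ α − c, i.e. α ≤ ((π/L)² + c)/((π/L)² + 1) = (1 + c(L/π)²)/(1 + (L/π)²). With (π/L)² = π^2/36 and c = 2/3, the largest admissible constant is α = ((π/L)² + c)/((π/L)² + 1).
Simplifying, α = (π^2 + 24)/(π^2 + 36).


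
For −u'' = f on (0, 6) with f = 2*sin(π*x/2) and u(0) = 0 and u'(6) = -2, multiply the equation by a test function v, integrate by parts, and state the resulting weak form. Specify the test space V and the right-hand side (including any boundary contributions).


V = {v ∈ H^1(0, 6) : v(0) = 0} (test functions vanish at x = 0 where u is specified); weak form: ∫_0^6 u'v' dx = ∫_0^6 (2*sin(π*x/2)) v dx − 2·v(6) for all v ∈ V.

Multiply both sides by a test function v and integrate from 0 to 6:
  ∫_0^6 −u''(x) v(x) dx = ∫_0^6 f(x) v(x) dx.
Integrate the LHS by parts once:
  ∫_0^6 −u'' v dx = −[u'(x) v(x)]_0^6 + ∫_0^6 u'(x) v'(x) dx.
Thus ∫_0^6 u'(x) v'(x) dx = ∫_0^6 f(x) v(x) dx + [u'(x) v(x)]_0^6.
Choose V so that boundary terms are either known or forced to vanish.
Mixed BC: u(0) = 0 (Dirichlet) and u'(6) = -2 (Neumann). Define V = {v ∈ H^1(0, 6) : v(0) = 0}. Then [u' v]_0^6 = u'(6)·v(6) − u'(0)·0 = − 2·v(6).
Weak formulation: find u (satisfying any essential BC) such that ∫_0^6 u'(x) v'(x) dx = ∫_0^6 f v dx − 2·v(6) for all v ∈ V (Dirichlet at 0 absorbed into V; Neumann datum at x = 6 contributes the boundary term).
Substituting f(x) = 2*sin(π*x/2), the right-hand side is ∫_0^6 (2*sin(π*x/2)) v dx − 2·v(6).


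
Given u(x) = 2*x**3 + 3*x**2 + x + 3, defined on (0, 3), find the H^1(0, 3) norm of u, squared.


||u||_{H^1}^2 = 533793/70

The H^1 norm (squared) on an interval (0, L) is
  ||u||_{H^1}^2 = ∫_0^L u(x)^2 dx + ∫_0^L u'(x)^2 dx.
Compute u'(x) = 6*x**2 + 6*x + 1.
Then u(x)^2 = 4*x**6 + 12*x**5 + 13*x**4 + 18*x**3 + 19*x**2 + 6*x + 9 and u'(x)^2 = 36*x**4 + 72*x**3 + 48*x**2 + 12*x + 1.
Integrate each monomial from 0 to 3 using ∫_0^3 c·x^n dx = c·3^(n+1)/(n+1):
  ∫_0^3 u(x)^2 dx = ∫_0^3 (4*x^6 + 12*x^5 + 13*x^4 + 18*x^3 + 19*x^2 + 6*x + 9) dx. Term by term:
    ∫_0^3 4*x^6 dx = 8748/7;  ∫_0^3 12*x^5 dx = 1458;  ∫_0^3 13*x^4 dx = 3159/5;
    ∫_0^3 18*x^3 dx = 729/2;  ∫_0^3 19*x^2 dx = 171;  ∫_0^3 6*x dx = 27;
    ∫_0^3 9 dx = 27.
  Sum: 8748/7 + 1458 + 3159/5 + 729/2 + 171 + 27 + 27 = 275031/70.
  ∫_0^3 u'(x)^2 dx = ∫_0^3 (36*x^4 + 72*x^3 + 48*x^2 + 12*x + 1) dx. Term by term:
    ∫_0^3 36*x^4 dx = 8748/5;  ∫_0^3 72*x^3 dx = 1458;  ∫_0^3 48*x^2 dx = 432;
    ∫_0^3 12*x dx = 54;  ∫_0^3 1 dx = 3.
  Sum: 8748/5 + 1458 + 432 + 54 + 3 = 18483/5.
Adding: ||u||_{H^1}^2 = 275031/70 + 18483/5 = 533793/70.


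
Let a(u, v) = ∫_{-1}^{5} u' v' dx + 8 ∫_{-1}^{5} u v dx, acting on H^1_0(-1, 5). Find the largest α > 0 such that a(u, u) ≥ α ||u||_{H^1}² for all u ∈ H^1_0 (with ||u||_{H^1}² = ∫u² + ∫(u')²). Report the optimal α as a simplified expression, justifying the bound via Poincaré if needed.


α = 1

Coercivity of a(·,·) on H^1_0(-1, 5) means a(u, u) ≥ α ||u||_{H^1}² for every u ∈ H^1_0.
The interval has length L = 6, and Poincaré/coercivity depend only on L. Here a(u, u) = ∫(u')² + (8)·∫u².
Here c = 8 ≥ 1, so a(u,u) = ∫(u')² + c∫u² ≥ ∫(u')² + ∫u² = ||u||_{H^1}², i.e. α = 1 works. No larger α is possible: a(u,u) ≥ α||u||_{H^1}² means (1−α)∫(u')² ≥ (α−c)∫u², and for the modes u_n = sin(nπ(x−x₀)/L) (x₀ the left endpoint) one has ∫u_n²/∫(u_n')² = (L/(nπ))² → 0, so a(u_n,u_n)/||u_n||_{H^1}² → 1. Hence the optimal constant is α = 1.
Therefore α = 1.


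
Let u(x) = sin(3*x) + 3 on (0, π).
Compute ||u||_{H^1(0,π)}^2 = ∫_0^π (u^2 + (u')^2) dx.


||u||_{H^1(0,π)}^2 = 4 + 14*π

u'(x) = 3*cos(3*x).
Expand u² and (u')² and integrate term by term on (0, π), using: for integers n ≥ 1, ∫_0^π sin²(nx) dx = ∫_0^π cos²(nx) dx = π/2; for n ≠ n', ∫_0^π sin(nx)sin(n'x) dx = ∫_0^π cos(nx)cos(n'x) dx = 0; and by product-to-sum, ∫_0^π sin(nx)cos(n'x) dx = ½∫_0^π [sin((n+n')x) + sin((n−n')x)] dx, which is 0 when n+n' is even and 2n/(n²−n'²) when n+n' is odd (it need not vanish on (0, π)). For the constant mode: ∫_0^π 1 dx = π, ∫_0^π cos(nx) dx = 0, ∫_0^π sin(nx) dx = (1−(−1)^n)/n.
  u² squared terms: (3)²·∫1 dx = 9·π = 9*π;  (1)²·∫sin(3x)² dx = 1·π/2 = π/2.
  u² cross terms: 2·(3)·(1)·∫1·sin(3x) dx = 6·(2/3) = 4.
  So ∫_0^π u² dx = 9*π + π/2 + 4 = 4 + 19*π/2.
  (u')² squared terms: (3)²·∫cos(3x)² dx = 9·π/2 = 9*π/2.
  So ∫_0^π (u')² dx = 9*π/2.
||u||_{H^1}^2 = (4 + 19*π/2) + (9*π/2) = 4 + 14*π.


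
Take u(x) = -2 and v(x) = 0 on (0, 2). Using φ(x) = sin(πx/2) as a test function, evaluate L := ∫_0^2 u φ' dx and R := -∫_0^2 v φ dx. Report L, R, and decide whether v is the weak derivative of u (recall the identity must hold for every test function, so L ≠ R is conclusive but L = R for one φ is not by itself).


LHS = 0, RHS = 0. Yes, v = u' weakly.

u(x) = -2, classical derivative u'(x) = 0.
φ(x) = sin(πx/2), so φ'(x) = π*cos(π*x/2)/2.
Note φ(0) = φ(2) = 0, so the boundary term u·φ vanishes.
LHS = ∫_0^2 u(x) φ'(x) dx = ∫_0^2 (-π*cos(π*x/2)) dx. Term by term:
  ∫_0^2 -π*cos(π*x/2) dx = 0.
So LHS = 0.
∫_0^2 v(x) φ(x) dx = ∫_0^2 (0) dx. Term by term:
  ∫_0^2 0 dx = 0.
So RHS = -∫_0^2 v(x) φ(x) dx = 0.
LHS = RHS, so the identity holds for this test φ.
Moreover u is smooth here and v(x) = u'(x) = 0 pointwise, so the identity holds for every test function. Hence v is the weak derivative of u.


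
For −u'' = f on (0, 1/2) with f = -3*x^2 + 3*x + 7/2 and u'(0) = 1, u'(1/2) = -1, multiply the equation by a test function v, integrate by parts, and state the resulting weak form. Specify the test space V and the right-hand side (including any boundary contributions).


V = H^1(0, 1/2) (v unrestricted at boundary; u is determined up to an additive constant); weak form: ∫_0^1/2 u'v' dx = ∫_0^1/2 (-3*x^2 + 3*x + 7/2) v dx − v(1/2) − v(0) for all v ∈ V.

Multiply both sides by a test function v and integrate from 0 to 1/2:
  ∫_0^1/2 −u''(x) v(x) dx = ∫_0^1/2 f(x) v(x) dx.
Integrate the LHS by parts once:
  ∫_0^1/2 −u'' v dx = −[u'(x) v(x)]_0^1/2 + ∫_0^1/2 u'(x) v'(x) dx.
Thus ∫_0^1/2 u'(x) v'(x) dx = ∫_0^1/2 f(x) v(x) dx + [u'(x) v(x)]_0^1/2.
Choose V so that boundary terms are either known or forced to vanish.
u has inhomogeneous Neumann u'(0) = 1, u'(1/2) = -1. [u' v]_0^1/2 = (-1)·v(1/2) − (1)·v(0) = − v(1/2) − v(0). Take V = H^1(0, 1/2); boundary term becomes part of RHS.
Weak formulation: find u (satisfying any essential BC) such that ∫_0^1/2 u'(x) v'(x) dx = ∫_0^1/2 f v dx − v(1/2) − v(0) for all v ∈ V (Neumann data are natural BCs: they enter the RHS as boundary terms).
Substituting f(x) = -3*x^2 + 3*x + 7/2, the right-hand side is ∫_0^1/2 (-3*x^2 + 3*x + 7/2) v dx − v(1/2) − v(0).
Compatibility check (pure Neumann): taking v ≡ 1 ∈ V gives 0 = ∫_0^1/2 f dx + (-1) − (1), i.e. ∫_0^1/2 f dx must equal u'(0) − u'(1/2) = 2. Indeed ∫_0^1/2 (-3*x^2 + 3*x + 7/2) dx = 2, so the data are compatible. The solution is then unique only up to an additive constant (fix it e.g. by requiring ∫_0^1/2 u dx = 0).


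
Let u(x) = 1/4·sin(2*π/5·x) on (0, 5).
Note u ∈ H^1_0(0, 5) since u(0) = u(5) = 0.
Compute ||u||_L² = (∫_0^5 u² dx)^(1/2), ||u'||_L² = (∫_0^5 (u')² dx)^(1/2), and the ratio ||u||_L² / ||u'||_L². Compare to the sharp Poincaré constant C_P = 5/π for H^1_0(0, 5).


||u||_L² / ||u'||_L² = 5/(2*π) < C_P = 5/π.

u(x) = 1/4·sin(2*π/5·x), so u'(x) = π*cos(2*π*x/5)/10.
Writing u(x) = A·sin(kπx/L) with A = 1/4 and k = 2, use ∫_0^L sin²(kπx/L) dx = L/2 and ∫_0^L cos²(kπx/L) dx = L/2.
u² = 1/16·sin²(2*π/5·x) and (u')² = π^2/100·cos²(2*π/5·x), and each of sin², cos² integrates to L/2 = 5/2 over (0, 5).
∫_0^5 u² dx = 5/32, so ||u||_L² = sqrt(10)/8.
∫_0^5 (u')² dx = π^2/40, so ||u'||_L² = sqrt(10)*π/20.
Ratio ||u||_L² / ||u'||_L² = 5/(2*π).
Sharp Poincaré constant on H^1_0(0, 5) is C_P = L/π = 5/π, achieved by sin(π/5·x).
This is the k = 2 harmonic; the ratio L/(kπ) is strictly less than C_P = L/π, consistent with the sharp inequality ||u||_L² ≤ C_P ||u'||_L².


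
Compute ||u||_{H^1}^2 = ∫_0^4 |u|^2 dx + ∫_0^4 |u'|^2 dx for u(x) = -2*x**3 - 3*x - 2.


||u||_{H^1}^2 = 728444/35

The H^1 norm (squared) on an interval (0, L) is
  ||u||_{H^1}^2 = ∫_0^L u(x)^2 dx + ∫_0^L u'(x)^2 dx.
Compute u'(x) = -6*x**2 - 3.
Then u(x)^2 = 4*x**6 + 12*x**4 + 8*x**3 + 9*x**2 + 12*x + 4 and u'(x)^2 = 36*x**4 + 36*x**2 + 9.
Integrate each monomial from 0 to 4 using ∫_0^4 c·x^n dx = c·4^(n+1)/(n+1):
  ∫_0^4 u(x)^2 dx = ∫_0^4 (4*x^6 + 12*x^4 + 8*x^3 + 9*x^2 + 12*x + 4) dx. Term by term:
    ∫_0^4 4*x^6 dx = 65536/7;  ∫_0^4 12*x^4 dx = 12288/5;  ∫_0^4 8*x^3 dx = 512;
    ∫_0^4 9*x^2 dx = 192;  ∫_0^4 12*x dx = 96;  ∫_0^4 4 dx = 16.
  Sum: 65536/7 + 12288/5 + 512 + 192 + 96 + 16 = 442256/35.
  ∫_0^4 u'(x)^2 dx = ∫_0^4 (36*x^4 + 36*x^2 + 9) dx. Term by term:
    ∫_0^4 36*x^4 dx = 36864/5;  ∫_0^4 36*x^2 dx = 768;  ∫_0^4 9 dx = 36.
  Sum: 36864/5 + 768 + 36 = 40884/5.
Adding: ||u||_{H^1}^2 = 442256/35 + 40884/5 = 728444/35.


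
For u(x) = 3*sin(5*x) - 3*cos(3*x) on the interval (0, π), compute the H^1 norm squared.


||u||_{H^1(0,π)}^2 = 162*π

u'(x) = 9*sin(3*x) + 15*cos(5*x).
Expand u² and (u')² and integrate term by term on (0, π), using: for integers n ≥ 1, ∫_0^π sin²(nx) dx = ∫_0^π cos²(nx) dx = π/2; for n ≠ n', ∫_0^π sin(nx)sin(n'x) dx = ∫_0^π cos(nx)cos(n'x) dx = 0; and by product-to-sum, ∫_0^π sin(nx)cos(n'x) dx = ½∫_0^π [sin((n+n')x) + sin((n−n')x)] dx, which is 0 when n+n' is even and 2n/(n²−n'²) when n+n' is odd (it need not vanish on (0, π)).
  u² squared terms: (-3)²·∫cos(3x)² dx = 9·π/2 = 9*π/2;  (3)²·∫sin(5x)² dx = 9·π/2 = 9*π/2.
  u² cross terms: 2·(-3)·(3)·∫cos(3x)·sin(5x) dx = -18·(0) = 0.
  So ∫_0^π u² dx = 9*π/2 + 9*π/2 + 0 = 9*π.
  (u')² squared terms: (9)²·∫sin(3x)² dx = 81·π/2 = 81*π/2;  (15)²·∫cos(5x)² dx = 225·π/2 = 225*π/2.
  (u')² cross terms: 2·(9)·(15)·∫sin(3x)·cos(5x) dx = 270·(0) = 0.
  So ∫_0^π (u')² dx = 81*π/2 + 225*π/2 + 0 = 153*π.
||u||_{H^1}^2 = (9*π) + (153*π) = 162*π.


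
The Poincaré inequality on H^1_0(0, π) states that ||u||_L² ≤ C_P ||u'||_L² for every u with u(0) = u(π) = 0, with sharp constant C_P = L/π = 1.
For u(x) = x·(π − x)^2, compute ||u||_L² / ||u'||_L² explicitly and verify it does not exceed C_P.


||u||_L² / ||u'||_L² = sqrt(14)*π/14 < C_P = 1.

u(x) = x·(π − x)^2, so u'(x) = (x - π)*(3*x - π).
u(x) = x·(π − x)^2 vanishes at x = 0 and x = π, so u ∈ H^1_0(0, π). Differentiate via the product rule and integrate the resulting polynomials term by term.
  ∫_0^π u² dx = ∫_0^π (x^6 - 4*π*x^5 + 6*π^2*x^4 - 4*π^3*x^3 + π^4*x^2) dx. Term by term:
    ∫_0^π x^6 dx = π^7/7;  ∫_0^π -4*π*x^5 dx = -2*π^7/3;  ∫_0^π 6*π^2*x^4 dx = 6*π^7/5;
    ∫_0^π -4*π^3*x^3 dx = -π^7;  ∫_0^π π^4*x^2 dx = π^7/3.
  Sum: π^7/7 − 2*π^7/3 + 6*π^7/5 − π^7 + π^7/3 = π^7/105.
  ∫_0^π (u')² dx = ∫_0^π (9*x^4 - 24*π*x^3 + 22*π^2*x^2 - 8*π^3*x + π^4) dx. Term by term:
    ∫_0^π 9*x^4 dx = 9*π^5/5;  ∫_0^π -24*π*x^3 dx = -6*π^5;  ∫_0^π 22*π^2*x^2 dx = 22*π^5/3;
    ∫_0^π -8*π^3*x dx = -4*π^5;  ∫_0^π π^4 dx = π^5.
  Sum: 9*π^5/5 − 6*π^5 + 22*π^5/3 − 4*π^5 + π^5 = 2*π^5/15.
∫_0^π u² dx = π^7/105, so ||u||_L² = sqrt(105)*π^(7/2)/105.
∫_0^π (u')² dx = 2*π^5/15, so ||u'||_L² = sqrt(30)*π^(5/2)/15.
Ratio ||u||_L² / ||u'||_L² = sqrt(14)*π/14.
Sharp Poincaré constant on H^1_0(0, π) is C_P = L/π = 1, achieved by sin(x).
A polynomial bump cannot attain the sharp Poincaré constant (only the first sine eigenfunction does), so the ratio is strictly less than C_P, consistent with ||u||_L² ≤ C_P ||u'||_L².


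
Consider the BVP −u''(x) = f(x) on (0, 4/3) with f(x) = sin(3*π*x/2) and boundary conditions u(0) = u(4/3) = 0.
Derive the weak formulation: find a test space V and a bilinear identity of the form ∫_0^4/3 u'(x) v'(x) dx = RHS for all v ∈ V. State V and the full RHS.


V = H^1_0(0, 4/3) (so v(0) = v(4/3) = 0); weak form: ∫_0^4/3 u'v' dx = ∫_0^4/3 (sin(3*π*x/2)) v dx for all v ∈ V.

Multiply both sides by a test function v and integrate from 0 to 4/3:
  ∫_0^4/3 −u''(x) v(x) dx = ∫_0^4/3 f(x) v(x) dx.
Integrate the LHS by parts once:
  ∫_0^4/3 −u'' v dx = −[u'(x) v(x)]_0^4/3 + ∫_0^4/3 u'(x) v'(x) dx.
Thus ∫_0^4/3 u'(x) v'(x) dx = ∫_0^4/3 f(x) v(x) dx + [u'(x) v(x)]_0^4/3.
Choose V so that boundary terms are either known or forced to vanish.
u is Dirichlet: u(0) = u(4/3) = 0. Let V = H^1_0(0, 4/3); then v(0) = v(4/3) = 0, and [u' v]_0^4/3 = 0.
Weak formulation: find u (satisfying any essential BC) such that ∫_0^4/3 u'(x) v'(x) dx = ∫_0^4/3 f v dx for all v ∈ V.
Substituting f(x) = sin(3*π*x/2), the right-hand side is ∫_0^4/3 (sin(3*π*x/2)) v dx.


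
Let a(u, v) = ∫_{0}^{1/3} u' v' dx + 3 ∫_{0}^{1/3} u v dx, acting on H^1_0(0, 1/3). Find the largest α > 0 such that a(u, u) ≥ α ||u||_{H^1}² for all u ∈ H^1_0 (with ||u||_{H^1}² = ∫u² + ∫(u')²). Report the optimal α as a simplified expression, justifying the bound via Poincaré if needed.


α = 1

Coercivity of a(·,·) on H^1_0(0, 1/3) means a(u, u) ≥ α ||u||_{H^1}² for every u ∈ H^1_0.
The interval has length L = 1/3, and Poincaré/coercivity depend only on L. Here a(u, u) = ∫(u')² + (3)·∫u².
Here c = 3 ≥ 1, so a(u,u) = ∫(u')² + c∫u² ≥ ∫(u')² + ∫u² = ||u||_{H^1}², i.e. α = 1 works. No larger α is possible: a(u,u) ≥ α||u||_{H^1}² means (1−α)∫(u')² ≥ (α−c)∫u², and for the modes u_n = sin(nπ(x−x₀)/L) (x₀ the left endpoint) one has ∫u_n²/∫(u_n')² = (L/(nπ))² → 0, so a(u_n,u_n)/||u_n||_{H^1}² → 1. Hence the optimal constant is α = 1.
Therefore α = 1.


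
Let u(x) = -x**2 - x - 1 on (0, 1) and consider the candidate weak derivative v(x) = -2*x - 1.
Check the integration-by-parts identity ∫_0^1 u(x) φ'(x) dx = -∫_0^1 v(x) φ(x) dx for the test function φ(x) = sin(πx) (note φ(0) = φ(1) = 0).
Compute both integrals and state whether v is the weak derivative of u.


LHS = 4/π, RHS = 4/π. Yes, v = u' weakly.

u(x) = -x**2 - x - 1, classical derivative u'(x) = -2*x - 1.
φ(x) = sin(πx), so φ'(x) = π*cos(π*x).
Note φ(0) = φ(1) = 0, so the boundary term u·φ vanishes.
LHS = ∫_0^1 u(x) φ'(x) dx = ∫_0^1 (-π*x^2*cos(π*x) - π*x*cos(π*x) - π*cos(π*x)) dx. Term by term:
  ∫_0^1 -π*cos(π*x) dx = 0;  ∫_0^1 -π*x*cos(π*x) dx = 2/π;  ∫_0^1 -π*x^2*cos(π*x) dx = 2/π.
Sum: 0 + 2/π + 2/π = 4/π.
So LHS = 4/π.
∫_0^1 v(x) φ(x) dx = ∫_0^1 (-2*x*sin(π*x) - sin(π*x)) dx. Term by term:
  ∫_0^1 -sin(π*x) dx = -2/π;  ∫_0^1 -2*x*sin(π*x) dx = -2/π.
Sum: -2/π − 2/π = -4/π.
So RHS = -∫_0^1 v(x) φ(x) dx = 4/π.
LHS = RHS, so the identity holds for this test φ.
Moreover u is smooth here and v(x) = u'(x) = -2*x - 1 pointwise, so the identity holds for every test function. Hence v is the weak derivative of u.


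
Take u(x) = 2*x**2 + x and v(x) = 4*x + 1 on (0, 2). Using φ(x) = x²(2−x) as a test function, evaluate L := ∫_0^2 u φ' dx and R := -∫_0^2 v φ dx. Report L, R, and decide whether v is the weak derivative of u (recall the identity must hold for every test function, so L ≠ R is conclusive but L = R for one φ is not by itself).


LHS = -116/15, RHS = -116/15. Yes, v = u' weakly.

u(x) = 2*x**2 + x, classical derivative u'(x) = 4*x + 1.
φ(x) = x²(2−x), so φ'(x) = x*(4 - 3*x).
Note φ(0) = φ(2) = 0, so the boundary term u·φ vanishes.
LHS = ∫_0^2 u(x) φ'(x) dx = ∫_0^2 (-6*x^4 + 5*x^3 + 4*x^2) dx. Term by term:
  ∫_0^2 -6*x^4 dx = -192/5;  ∫_0^2 5*x^3 dx = 20;  ∫_0^2 4*x^2 dx = 32/3.
Sum: -192/5 + 20 + 32/3 = -116/15.
So LHS = -116/15.
∫_0^2 v(x) φ(x) dx = ∫_0^2 (-4*x^4 + 7*x^3 + 2*x^2) dx. Term by term:
  ∫_0^2 -4*x^4 dx = -128/5;  ∫_0^2 7*x^3 dx = 28;  ∫_0^2 2*x^2 dx = 16/3.
Sum: -128/5 + 28 + 16/3 = 116/15.
So RHS = -∫_0^2 v(x) φ(x) dx = -116/15.
LHS = RHS, so the identity holds for this test φ.
Moreover u is smooth here and v(x) = u'(x) = 4*x + 1 pointwise, so the identity holds for every test function. Hence v is the weak derivative of u.


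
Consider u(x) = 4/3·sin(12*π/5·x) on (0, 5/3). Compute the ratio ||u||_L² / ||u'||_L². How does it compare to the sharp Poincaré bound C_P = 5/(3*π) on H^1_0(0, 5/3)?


||u||_L² / ||u'||_L² = 5/(12*π) < C_P = 5/(3*π).

u(x) = 4/3·sin(12*π/5·x), so u'(x) = 16*π*cos(12*π*x/5)/5.
Writing u(x) = A·sin(kπx/L) with A = 4/3 and k = 4, use ∫_0^L sin²(kπx/L) dx = L/2 and ∫_0^L cos²(kπx/L) dx = L/2.
u² = 16/9·sin²(12*π/5·x) and (u')² = 256*π^2/25·cos²(12*π/5·x), and each of sin², cos² integrates to L/2 = 5/6 over (0, 5/3).
∫_0^5/3 u² dx = 40/27, so ||u||_L² = 2*sqrt(30)/9.
∫_0^5/3 (u')² dx = 128*π^2/15, so ||u'||_L² = 8*sqrt(30)*π/15.
Ratio ||u||_L² / ||u'||_L² = 5/(12*π).
Sharp Poincaré constant on H^1_0(0, 5/3) is C_P = L/π = 5/(3*π), achieved by sin(3*π/5·x).
This is the k = 4 harmonic; the ratio L/(kπ) is strictly less than C_P = L/π, consistent with the sharp inequality ||u||_L² ≤ C_P ||u'||_L².


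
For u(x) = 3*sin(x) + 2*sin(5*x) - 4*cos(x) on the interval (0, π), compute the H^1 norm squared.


||u||_{H^1(0,π)}^2 = 77*π

u'(x) = 4*sin(x) + 3*cos(x) + 10*cos(5*x).
Expand u² and (u')² and integrate term by term on (0, π), using: for integers n ≥ 1, ∫_0^π sin²(nx) dx = ∫_0^π cos²(nx) dx = π/2; for n ≠ n', ∫_0^π sin(nx)sin(n'x) dx = ∫_0^π cos(nx)cos(n'x) dx = 0; and by product-to-sum, ∫_0^π sin(nx)cos(n'x) dx = ½∫_0^π [sin((n+n')x) + sin((n−n')x)] dx, which is 0 when n+n' is even and 2n/(n²−n'²) when n+n' is odd (it need not vanish on (0, π)).
  u² squared terms: (-4)²·∫cos(x)² dx = 16·π/2 = 8*π;  (2)²·∫sin(5x)² dx = 4·π/2 = 2*π;  (3)²·∫sin(x)² dx = 9·π/2 = 9*π/2.
  u² cross terms: 2·(-4)·(2)·∫cos(x)·sin(5x) dx = -16·(0) = 0;  2·(-4)·(3)·∫cos(x)·sin(x) dx = -24·(0) = 0;  2·(2)·(3)·∫sin(5x)·sin(x) dx = 12·(0) = 0.
  So ∫_0^π u² dx = 8*π + 2*π + 9*π/2 + 0 + 0 + 0 = 29*π/2.
  (u')² squared terms: (3)²·∫cos(x)² dx = 9·π/2 = 9*π/2;  (4)²·∫sin(x)² dx = 16·π/2 = 8*π;  (10)²·∫cos(5x)² dx = 100·π/2 = 50*π.
  (u')² cross terms: 2·(3)·(4)·∫cos(x)·sin(x) dx = 24·(0) = 0;  2·(3)·(10)·∫cos(x)·cos(5x) dx = 60·(0) = 0;  2·(4)·(10)·∫sin(x)·cos(5x) dx = 80·(0) = 0.
  So ∫_0^π (u')² dx = 9*π/2 + 8*π + 50*π + 0 + 0 + 0 = 125*π/2.
||u||_{H^1}^2 = (29*π/2) + (125*π/2) = 77*π.


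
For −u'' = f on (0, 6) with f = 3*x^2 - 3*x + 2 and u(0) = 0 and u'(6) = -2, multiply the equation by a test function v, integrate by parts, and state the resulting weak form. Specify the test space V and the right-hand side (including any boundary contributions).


V = {v ∈ H^1(0, 6) : v(0) = 0} (test functions vanish at x = 0 where u is specified); weak form: ∫_0^6 u'v' dx = ∫_0^6 (3*x^2 - 3*x + 2) v dx − 2·v(6) for all v ∈ V.

Multiply both sides by a test function v and integrate from 0 to 6:
  ∫_0^6 −u''(x) v(x) dx = ∫_0^6 f(x) v(x) dx.
Integrate the LHS by parts once:
  ∫_0^6 −u'' v dx = −[u'(x) v(x)]_0^6 + ∫_0^6 u'(x) v'(x) dx.
Thus ∫_0^6 u'(x) v'(x) dx = ∫_0^6 f(x) v(x) dx + [u'(x) v(x)]_0^6.
Choose V so that boundary terms are either known or forced to vanish.
Mixed BC: u(0) = 0 (Dirichlet) and u'(6) = -2 (Neumann). Define V = {v ∈ H^1(0, 6) : v(0) = 0}. Then [u' v]_0^6 = u'(6)·v(6) − u'(0)·0 = − 2·v(6).
Weak formulation: find u (satisfying any essential BC) such that ∫_0^6 u'(x) v'(x) dx = ∫_0^6 f v dx − 2·v(6) for all v ∈ V (Dirichlet at 0 absorbed into V; Neumann datum at x = 6 contributes the boundary term).
Substituting f(x) = 3*x^2 - 3*x + 2, the right-hand side is ∫_0^6 (3*x^2 - 3*x + 2) v dx − 2·v(6).


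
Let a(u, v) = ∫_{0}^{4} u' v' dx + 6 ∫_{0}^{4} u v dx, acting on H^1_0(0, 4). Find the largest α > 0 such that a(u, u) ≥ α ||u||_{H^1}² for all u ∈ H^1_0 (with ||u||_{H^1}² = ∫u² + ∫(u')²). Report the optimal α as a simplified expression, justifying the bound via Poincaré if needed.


α = 1

Coercivity of a(·,·) on H^1_0(0, 4) means a(u, u) ≥ α ||u||_{H^1}² for every u ∈ H^1_0.
The interval has length L = 4, and Poincaré/coercivity depend only on L. Here a(u, u) = ∫(u')² + (6)·∫u².
Here c = 6 ≥ 1, so a(u,u) = ∫(u')² + c∫u² ≥ ∫(u')² + ∫u² = ||u||_{H^1}², i.e. α = 1 works. No larger α is possible: a(u,u) ≥ α||u||_{H^1}² means (1−α)∫(u')² ≥ (α−c)∫u², and for the modes u_n = sin(nπ(x−x₀)/L) (x₀ the left endpoint) one has ∫u_n²/∫(u_n')² = (L/(nπ))² → 0, so a(u_n,u_n)/||u_n||_{H^1}² → 1. Hence the optimal constant is α = 1.
Therefore α = 1.


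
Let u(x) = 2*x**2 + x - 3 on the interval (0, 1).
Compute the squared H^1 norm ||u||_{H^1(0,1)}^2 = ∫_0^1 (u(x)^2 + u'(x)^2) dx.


||u||_{H^1}^2 = 217/15

The H^1 norm (squared) on an interval (0, L) is
  ||u||_{H^1}^2 = ∫_0^L u(x)^2 dx + ∫_0^L u'(x)^2 dx.
Compute u'(x) = 4*x + 1.
Then u(x)^2 = 4*x**4 + 4*x**3 - 11*x**2 - 6*x + 9 and u'(x)^2 = 16*x**2 + 8*x + 1.
Integrate each monomial from 0 to 1 using ∫_0^1 c·x^n dx = c·1^(n+1)/(n+1):
  ∫_0^1 u(x)^2 dx = ∫_0^1 (4*x^4 + 4*x^3 - 11*x^2 - 6*x + 9) dx. Term by term:
    ∫_0^1 4*x^4 dx = 4/5;  ∫_0^1 4*x^3 dx = 1;  ∫_0^1 -11*x^2 dx = -11/3;
    ∫_0^1 -6*x dx = -3;  ∫_0^1 9 dx = 9.
  Sum: 4/5 + 1 − 11/3 − 3 + 9 = 62/15.
  ∫_0^1 u'(x)^2 dx = ∫_0^1 (16*x^2 + 8*x + 1) dx. Term by term:
    ∫_0^1 16*x^2 dx = 16/3;  ∫_0^1 8*x dx = 4;  ∫_0^1 1 dx = 1.
  Sum: 16/3 + 4 + 1 = 31/3.
Adding: ||u||_{H^1}^2 = 62/15 + 31/3 = 217/15.


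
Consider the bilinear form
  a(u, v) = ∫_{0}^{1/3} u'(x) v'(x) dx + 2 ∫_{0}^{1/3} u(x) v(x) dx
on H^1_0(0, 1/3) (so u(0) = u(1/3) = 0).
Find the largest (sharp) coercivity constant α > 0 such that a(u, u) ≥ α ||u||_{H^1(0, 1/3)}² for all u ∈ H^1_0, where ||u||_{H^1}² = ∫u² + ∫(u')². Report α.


α = 1

Coercivity of a(·,·) on H^1_0(0, 1/3) means a(u, u) ≥ α ||u||_{H^1}² for every u ∈ H^1_0.
The interval has length L = 1/3, and Poincaré/coercivity depend only on L. Here a(u, u) = ∫(u')² + (2)·∫u².
Here c = 2 ≥ 1, so a(u,u) = ∫(u')² + c∫u² ≥ ∫(u')² + ∫u² = ||u||_{H^1}², i.e. α = 1 works. No larger α is possible: a(u,u) ≥ α||u||_{H^1}² means (1−α)∫(u')² ≥ (α−c)∫u², and for the modes u_n = sin(nπ(x−x₀)/L) (x₀ the left endpoint) one has ∫u_n²/∫(u_n')² = (L/(nπ))² → 0, so a(u_n,u_n)/||u_n||_{H^1}² → 1. Hence the optimal constant is α = 1.
Therefore α = 1.


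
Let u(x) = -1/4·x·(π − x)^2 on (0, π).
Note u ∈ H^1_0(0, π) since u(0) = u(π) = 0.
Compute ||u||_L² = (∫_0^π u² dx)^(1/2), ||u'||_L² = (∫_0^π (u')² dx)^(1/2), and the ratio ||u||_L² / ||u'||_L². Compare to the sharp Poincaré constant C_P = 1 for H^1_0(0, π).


||u||_L² / ||u'||_L² = sqrt(14)*π/14 < C_P = 1.

u(x) = -1/4·x·(π − x)^2, so u'(x) = (π - 3*x)*(x - π)/4.
u(x) = -1/4·x·(π − x)^2 vanishes at x = 0 and x = π, so u ∈ H^1_0(0, π). Differentiate via the product rule and integrate the resulting polynomials term by term.
  ∫_0^π u² dx = ∫_0^π (x^6/16 - π*x^5/4 + 3*π^2*x^4/8 - π^3*x^3/4 + π^4*x^2/16) dx. Term by term:
    ∫_0^π x^6/16 dx = π^7/112;  ∫_0^π -π*x^5/4 dx = -π^7/24;  ∫_0^π 3*π^2*x^4/8 dx = 3*π^7/40;
    ∫_0^π -π^3*x^3/4 dx = -π^7/16;  ∫_0^π π^4*x^2/16 dx = π^7/48.
  Sum: π^7/112 − π^7/24 + 3*π^7/40 − π^7/16 + π^7/48 = π^7/1680.
  ∫_0^π (u')² dx = ∫_0^π (9*x^4/16 - 3*π*x^3/2 + 11*π^2*x^2/8 - π^3*x/2 + π^4/16) dx. Term by term:
    ∫_0^π 9*x^4/16 dx = 9*π^5/80;  ∫_0^π -3*π*x^3/2 dx = -3*π^5/8;  ∫_0^π 11*π^2*x^2/8 dx = 11*π^5/24;
    ∫_0^π -π^3*x/2 dx = -π^5/4;  ∫_0^π π^4/16 dx = π^5/16.
  Sum: 9*π^5/80 − 3*π^5/8 + 11*π^5/24 − π^5/4 + π^5/16 = π^5/120.
∫_0^π u² dx = π^7/1680, so ||u||_L² = sqrt(105)*π^(7/2)/420.
∫_0^π (u')² dx = π^5/120, so ||u'||_L² = sqrt(30)*π^(5/2)/60.
Ratio ||u||_L² / ||u'||_L² = sqrt(14)*π/14.
Sharp Poincaré constant on H^1_0(0, π) is C_P = L/π = 1, achieved by sin(x).
A polynomial bump cannot attain the sharp Poincaré constant (only the first sine eigenfunction does), so the ratio is strictly less than C_P, consistent with ||u||_L² ≤ C_P ||u'||_L².


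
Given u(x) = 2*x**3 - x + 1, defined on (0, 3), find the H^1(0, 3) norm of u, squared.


||u||_{H^1}^2 = 97437/35

The H^1 norm (squared) on an interval (0, L) is
  ||u||_{H^1}^2 = ∫_0^L u(x)^2 dx + ∫_0^L u'(x)^2 dx.
Compute u'(x) = 6*x**2 - 1.
Then u(x)^2 = 4*x**6 - 4*x**4 + 4*x**3 + x**2 - 2*x + 1 and u'(x)^2 = 36*x**4 - 12*x**2 + 1.
Integrate each monomial from 0 to 3 using ∫_0^3 c·x^n dx = c·3^(n+1)/(n+1):
  ∫_0^3 u(x)^2 dx = ∫_0^3 (4*x^6 - 4*x^4 + 4*x^3 + x^2 - 2*x + 1) dx. Term by term:
    ∫_0^3 4*x^6 dx = 8748/7;  ∫_0^3 -4*x^4 dx = -972/5;  ∫_0^3 4*x^3 dx = 81;
    ∫_0^3 x^2 dx = 9;  ∫_0^3 -2*x dx = -9;  ∫_0^3 1 dx = 3.
  Sum: 8748/7 − 972/5 + 81 + 9 − 9 + 3 = 39876/35.
  ∫_0^3 u'(x)^2 dx = ∫_0^3 (36*x^4 - 12*x^2 + 1) dx. Term by term:
    ∫_0^3 36*x^4 dx = 8748/5;  ∫_0^3 -12*x^2 dx = -108;  ∫_0^3 1 dx = 3.
  Sum: 8748/5 − 108 + 3 = 8223/5.
Adding: ||u||_{H^1}^2 = 39876/35 + 8223/5 = 97437/35.
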